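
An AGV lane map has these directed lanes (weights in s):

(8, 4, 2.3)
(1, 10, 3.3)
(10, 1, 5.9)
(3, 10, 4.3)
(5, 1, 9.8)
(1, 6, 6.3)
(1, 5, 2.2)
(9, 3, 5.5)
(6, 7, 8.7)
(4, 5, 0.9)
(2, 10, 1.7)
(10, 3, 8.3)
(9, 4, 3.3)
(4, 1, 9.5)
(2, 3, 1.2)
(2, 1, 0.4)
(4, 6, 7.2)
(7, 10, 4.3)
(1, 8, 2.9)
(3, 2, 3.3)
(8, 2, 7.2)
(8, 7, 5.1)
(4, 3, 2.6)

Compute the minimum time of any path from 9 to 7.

17.2 s

Settle nodes by increasing distance from 9:
9: 0
4: 3.3  (via 9)
5: 4.2  (via 4)
3: 5.5  (via 9)
2: 8.8  (via 3)
1: 9.2  (via 2)
10: 9.8  (via 3)
6: 10.5  (via 4)
8: 12.1  (via 1)
7: 17.2  (via 8)
Shortest route: 9 → 3 → 2 → 1 → 8 → 7 = 17.2 s.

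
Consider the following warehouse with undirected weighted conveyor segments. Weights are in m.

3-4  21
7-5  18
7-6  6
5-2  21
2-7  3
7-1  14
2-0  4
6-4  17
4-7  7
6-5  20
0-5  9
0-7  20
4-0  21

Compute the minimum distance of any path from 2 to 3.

31 m

Enumerating some paths:
2 - 7 - 4 - 3: 3+7+21 = 31
2 - 0 - 4 - 3: 4+21+21 = 46
2 - 7 - 6 - 4 - 3: 3+6+17+21 = 47
The minimum is 31 m via 2 - 7 - 4 - 3.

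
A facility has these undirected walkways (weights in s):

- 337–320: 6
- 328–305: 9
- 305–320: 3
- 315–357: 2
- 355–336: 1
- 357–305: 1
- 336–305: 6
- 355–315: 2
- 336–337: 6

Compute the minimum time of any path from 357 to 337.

10 s

Settle nodes by increasing distance from 357:
357: 0
305: 1  (via 357)
315: 2  (via 357)
355: 4  (via 315)
320: 4  (via 305)
336: 5  (via 355)
337: 10  (via 320)
Shortest route: 357–305–320–337 = 10 s.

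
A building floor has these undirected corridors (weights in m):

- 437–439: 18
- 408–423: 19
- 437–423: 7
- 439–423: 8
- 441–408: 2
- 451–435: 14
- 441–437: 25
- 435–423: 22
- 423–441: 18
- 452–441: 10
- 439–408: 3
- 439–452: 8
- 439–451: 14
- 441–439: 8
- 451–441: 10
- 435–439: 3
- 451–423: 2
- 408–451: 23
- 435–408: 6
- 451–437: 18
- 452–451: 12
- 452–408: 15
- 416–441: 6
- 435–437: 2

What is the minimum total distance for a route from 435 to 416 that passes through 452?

Best 435 to 452: 435–439–452 costing 11
Shortest 452→416: 452–441–416 = 16
Total via 452: 11 + 16 = 27 m.

27 m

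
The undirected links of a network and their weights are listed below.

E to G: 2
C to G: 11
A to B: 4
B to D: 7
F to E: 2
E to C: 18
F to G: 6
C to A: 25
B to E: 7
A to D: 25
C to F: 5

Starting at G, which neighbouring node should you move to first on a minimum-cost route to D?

Candidate routes:
G–F–E–B–D: 6+2+7+7 = 22
G–E–B–D: 2+7+7 = 16
G–C–F–E–B–D: 11+5+2+7+7 = 32
Cheapest is G–E–B–D at 16.
So from G the first move is to E.

E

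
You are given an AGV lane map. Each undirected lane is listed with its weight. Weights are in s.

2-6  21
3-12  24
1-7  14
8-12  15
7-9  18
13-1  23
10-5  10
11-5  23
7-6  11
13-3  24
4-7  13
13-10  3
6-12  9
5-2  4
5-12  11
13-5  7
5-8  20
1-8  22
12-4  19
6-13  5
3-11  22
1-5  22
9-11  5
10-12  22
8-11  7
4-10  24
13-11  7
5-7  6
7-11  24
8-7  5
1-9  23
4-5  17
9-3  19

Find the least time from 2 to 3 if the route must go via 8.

Shortest 2→8: 2 → 5 → 7 → 8 = 15
Best 8 to 3: 8 → 11 → 3 costing 29
Total via 8: 15 + 29 = 44 s.

44 s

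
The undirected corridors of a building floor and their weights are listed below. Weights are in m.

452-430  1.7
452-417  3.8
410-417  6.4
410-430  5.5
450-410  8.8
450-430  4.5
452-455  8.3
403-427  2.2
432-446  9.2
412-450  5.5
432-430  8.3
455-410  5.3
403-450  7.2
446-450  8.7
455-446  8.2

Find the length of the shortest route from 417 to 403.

17.2 m

Compare a few routes:
417 - 410 - 450 - 403: 6.4+8.8+7.2 = 22.4
417 - 452 - 430 - 450 - 403: 3.8+1.7+4.5+7.2 = 17.2
417 - 452 - 430 - 410 - 450 - 403: 3.8+1.7+5.5+8.8+7.2 = 27
417 - 410 - 430 - 450 - 403: 6.4+5.5+4.5+7.2 = 23.6
The minimum is 17.2 m via 417 - 452 - 430 - 450 - 403.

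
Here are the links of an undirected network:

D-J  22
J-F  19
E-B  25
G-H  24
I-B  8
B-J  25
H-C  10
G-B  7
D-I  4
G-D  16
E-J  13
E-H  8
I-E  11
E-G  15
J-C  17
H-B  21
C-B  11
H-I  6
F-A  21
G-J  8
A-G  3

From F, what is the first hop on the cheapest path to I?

A

Compare a few routes:
F - A - G - B - I: 21+3+7+8 = 39
F - J - G - B - I: 19+8+7+8 = 42
The minimum is 39 via F - A - G - B - I.
So from F the first move is to A.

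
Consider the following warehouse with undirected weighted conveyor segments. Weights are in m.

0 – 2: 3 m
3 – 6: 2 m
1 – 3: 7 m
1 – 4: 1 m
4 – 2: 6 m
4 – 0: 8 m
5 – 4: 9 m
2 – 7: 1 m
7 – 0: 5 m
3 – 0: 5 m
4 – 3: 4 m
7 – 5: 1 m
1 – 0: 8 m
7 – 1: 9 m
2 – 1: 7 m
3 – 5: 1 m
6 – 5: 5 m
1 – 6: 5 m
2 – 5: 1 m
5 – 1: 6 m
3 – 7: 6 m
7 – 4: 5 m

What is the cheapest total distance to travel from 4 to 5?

Enumerating some paths:
4–3–5: 4+1 = 5
4–2–5: 6+1 = 7
4–7–2–5: 5+1+1 = 7
4–7–5: 5+1 = 6
Cheapest is 4–3–5 at 5 m.

5 m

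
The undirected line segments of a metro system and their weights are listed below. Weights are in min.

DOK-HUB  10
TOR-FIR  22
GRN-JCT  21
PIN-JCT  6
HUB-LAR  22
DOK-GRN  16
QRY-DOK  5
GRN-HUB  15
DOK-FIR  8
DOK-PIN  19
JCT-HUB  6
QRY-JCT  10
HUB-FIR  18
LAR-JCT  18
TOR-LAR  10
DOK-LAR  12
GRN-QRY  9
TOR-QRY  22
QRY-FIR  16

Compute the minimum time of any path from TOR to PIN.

34 min

Shortest distances from TOR:
TOR: 0
LAR: 10  (via TOR)
FIR: 22  (via TOR)
QRY: 22  (via TOR)
DOK: 22  (via LAR)
JCT: 28  (via LAR)
GRN: 31  (via QRY)
HUB: 32  (via LAR)
PIN: 34  (via JCT)
Shortest route: TOR → LAR → JCT → PIN = 34 min.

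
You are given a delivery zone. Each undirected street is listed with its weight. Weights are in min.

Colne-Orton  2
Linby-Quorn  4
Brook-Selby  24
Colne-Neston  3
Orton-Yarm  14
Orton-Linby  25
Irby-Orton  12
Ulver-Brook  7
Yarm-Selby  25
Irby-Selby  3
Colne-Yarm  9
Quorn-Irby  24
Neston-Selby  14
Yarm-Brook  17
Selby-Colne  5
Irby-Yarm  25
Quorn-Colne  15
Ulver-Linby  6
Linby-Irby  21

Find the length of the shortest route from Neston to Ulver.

Running Dijkstra from Neston:
Neston: 0
Colne: 3  (via Neston)
Orton: 5  (via Colne)
Selby: 8  (via Colne)
Irby: 11  (via Selby)
Yarm: 12  (via Colne)
Quorn: 18  (via Colne)
Linby: 22  (via Quorn)
Ulver: 28  (via Linby)
Shortest route: Neston–Colne–Quorn–Linby–Ulver = 28 min.

28 min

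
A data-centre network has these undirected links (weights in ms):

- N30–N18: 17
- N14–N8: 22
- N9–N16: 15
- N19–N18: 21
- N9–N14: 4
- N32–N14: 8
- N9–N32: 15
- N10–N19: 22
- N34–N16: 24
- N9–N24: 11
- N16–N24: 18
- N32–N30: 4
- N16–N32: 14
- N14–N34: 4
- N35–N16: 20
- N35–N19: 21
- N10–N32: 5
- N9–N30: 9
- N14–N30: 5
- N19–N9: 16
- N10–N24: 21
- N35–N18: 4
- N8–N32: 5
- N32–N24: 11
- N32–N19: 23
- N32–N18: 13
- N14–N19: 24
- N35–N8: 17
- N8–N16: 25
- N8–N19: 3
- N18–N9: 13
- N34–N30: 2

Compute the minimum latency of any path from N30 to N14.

Settle nodes by increasing distance from N30:
N30: 0
N34: 2  (via N30)
N32: 4  (via N30)
N14: 5  (via N30)
Shortest route: N30–N14 = 5 ms.

5 ms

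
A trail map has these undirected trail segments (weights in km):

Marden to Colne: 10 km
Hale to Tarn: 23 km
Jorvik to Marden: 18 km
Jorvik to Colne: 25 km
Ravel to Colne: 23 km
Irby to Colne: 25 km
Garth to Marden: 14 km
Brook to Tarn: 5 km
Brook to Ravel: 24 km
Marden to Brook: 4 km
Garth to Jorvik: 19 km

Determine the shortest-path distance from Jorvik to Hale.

Shortest distances from Jorvik:
Jorvik: 0
Marden: 18  (via Jorvik)
Garth: 19  (via Jorvik)
Brook: 22  (via Marden)
Colne: 25  (via Jorvik)
Tarn: 27  (via Brook)
Ravel: 46  (via Brook)
Irby: 50  (via Colne)
Hale: 50  (via Tarn)
Shortest route: Jorvik–Marden–Brook–Tarn–Hale = 50 km.

50 km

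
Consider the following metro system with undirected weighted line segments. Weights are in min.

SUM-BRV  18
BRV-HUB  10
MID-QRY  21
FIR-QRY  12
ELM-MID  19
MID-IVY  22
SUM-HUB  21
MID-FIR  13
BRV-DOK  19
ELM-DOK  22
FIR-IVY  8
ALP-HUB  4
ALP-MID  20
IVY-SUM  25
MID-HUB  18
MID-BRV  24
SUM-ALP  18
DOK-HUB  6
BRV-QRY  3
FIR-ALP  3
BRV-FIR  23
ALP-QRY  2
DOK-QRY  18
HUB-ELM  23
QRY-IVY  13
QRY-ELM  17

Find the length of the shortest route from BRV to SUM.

18 min

Compare a few routes:
BRV → QRY → ALP → SUM: 3+2+18 = 23
BRV → SUM: 18 = 18
The minimum is 18 min via BRV → SUM.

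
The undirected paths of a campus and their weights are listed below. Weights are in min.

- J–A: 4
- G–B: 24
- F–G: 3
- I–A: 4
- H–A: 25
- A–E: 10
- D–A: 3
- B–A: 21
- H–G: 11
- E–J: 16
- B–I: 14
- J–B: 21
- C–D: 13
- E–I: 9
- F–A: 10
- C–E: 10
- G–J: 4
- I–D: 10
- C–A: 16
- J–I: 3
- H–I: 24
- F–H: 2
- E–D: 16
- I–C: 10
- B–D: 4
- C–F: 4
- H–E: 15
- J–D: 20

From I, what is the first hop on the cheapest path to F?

Compare a few routes:
I - C - F: 10+4 = 14
I - J - G - F: 3+4+3 = 10
Cheapest is I - J - G - F at 10 min.
So from I the first move is to J.

J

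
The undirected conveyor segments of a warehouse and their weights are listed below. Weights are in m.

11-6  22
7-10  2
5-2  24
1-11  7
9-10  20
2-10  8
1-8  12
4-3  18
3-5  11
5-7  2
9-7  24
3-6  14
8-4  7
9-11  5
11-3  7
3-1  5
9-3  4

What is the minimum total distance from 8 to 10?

Enumerating some paths:
8 - 4 - 3 - 5 - 7 - 10: 7+18+11+2+2 = 40
8 - 1 - 3 - 9 - 10: 12+5+4+20 = 41
8 - 1 - 11 - 3 - 5 - 7 - 10: 12+7+7+11+2+2 = 41
8 - 1 - 3 - 5 - 7 - 10: 12+5+11+2+2 = 32
Cheapest is 8 - 1 - 3 - 5 - 7 - 10 at 32 m.

32 m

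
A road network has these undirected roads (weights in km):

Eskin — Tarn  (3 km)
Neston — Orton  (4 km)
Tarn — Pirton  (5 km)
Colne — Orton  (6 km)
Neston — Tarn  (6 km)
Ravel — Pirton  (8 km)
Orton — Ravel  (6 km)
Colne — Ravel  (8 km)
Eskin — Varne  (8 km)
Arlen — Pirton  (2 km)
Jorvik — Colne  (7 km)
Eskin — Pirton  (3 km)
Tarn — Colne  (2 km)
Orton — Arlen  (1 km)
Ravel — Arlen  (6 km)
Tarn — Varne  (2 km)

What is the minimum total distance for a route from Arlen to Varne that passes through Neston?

Shortest Arlen→Neston: Arlen → Orton → Neston = 5
Shortest Neston→Varne: Neston → Tarn → Varne = 8
Total via Neston: 5 + 8 = 13 km.

13 km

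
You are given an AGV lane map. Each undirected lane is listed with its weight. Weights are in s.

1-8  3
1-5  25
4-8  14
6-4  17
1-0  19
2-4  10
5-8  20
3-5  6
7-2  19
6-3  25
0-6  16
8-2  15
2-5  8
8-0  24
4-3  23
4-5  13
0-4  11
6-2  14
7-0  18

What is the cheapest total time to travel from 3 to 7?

Candidate routes:
3 - 5 - 2 - 7: 6+8+19 = 33
3 - 5 - 4 - 2 - 7: 6+13+10+19 = 48
Cheapest is 3 - 5 - 2 - 7 at 33 s.

33 s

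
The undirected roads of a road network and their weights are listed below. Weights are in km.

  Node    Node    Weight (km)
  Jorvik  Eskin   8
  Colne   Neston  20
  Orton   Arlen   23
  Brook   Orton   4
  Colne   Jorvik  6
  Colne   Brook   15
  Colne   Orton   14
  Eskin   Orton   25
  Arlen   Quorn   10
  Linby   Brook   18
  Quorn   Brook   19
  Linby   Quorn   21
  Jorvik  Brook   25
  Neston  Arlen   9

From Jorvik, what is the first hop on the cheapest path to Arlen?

Enumerating some paths:
Jorvik → Colne → Orton → Arlen: 6+14+23 = 43
Jorvik → Colne → Brook → Orton → Arlen: 6+15+4+23 = 48
Jorvik → Colne → Brook → Quorn → Arlen: 6+15+19+10 = 50
Jorvik → Colne → Neston → Arlen: 6+20+9 = 35
Cheapest is Jorvik → Colne → Neston → Arlen at 35 km.
So from Jorvik the first move is to Colne.

Colne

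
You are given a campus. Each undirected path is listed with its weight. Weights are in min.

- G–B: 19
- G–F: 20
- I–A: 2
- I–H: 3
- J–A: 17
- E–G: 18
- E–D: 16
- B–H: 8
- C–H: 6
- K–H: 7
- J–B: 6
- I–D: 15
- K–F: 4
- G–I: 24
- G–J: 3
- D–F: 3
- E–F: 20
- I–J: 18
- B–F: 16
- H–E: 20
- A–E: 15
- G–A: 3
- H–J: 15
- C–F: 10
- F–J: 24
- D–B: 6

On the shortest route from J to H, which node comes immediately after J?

Candidate routes:
J–B–H: 6+8 = 14
J–H: 15 = 15
J–G–A–I–H: 3+3+2+3 = 11
The minimum is 11 min via J–G–A–I–H.
So from J the first move is to G.

G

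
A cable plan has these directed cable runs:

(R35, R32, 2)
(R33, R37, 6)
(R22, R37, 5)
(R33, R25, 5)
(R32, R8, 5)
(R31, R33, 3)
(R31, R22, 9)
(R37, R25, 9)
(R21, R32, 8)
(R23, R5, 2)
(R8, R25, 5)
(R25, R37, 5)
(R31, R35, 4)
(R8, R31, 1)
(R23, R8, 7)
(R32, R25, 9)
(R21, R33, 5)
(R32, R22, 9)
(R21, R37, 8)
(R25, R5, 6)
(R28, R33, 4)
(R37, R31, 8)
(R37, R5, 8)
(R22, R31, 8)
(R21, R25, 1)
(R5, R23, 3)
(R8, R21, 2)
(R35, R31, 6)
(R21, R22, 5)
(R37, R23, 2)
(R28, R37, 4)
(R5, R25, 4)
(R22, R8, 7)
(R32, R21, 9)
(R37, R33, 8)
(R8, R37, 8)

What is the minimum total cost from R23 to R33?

Shortest distances from R23:
R23: 0
R5: 2  (via R23)
R25: 6  (via R5)
R8: 7  (via R23)
R31: 8  (via R8)
R21: 9  (via R8)
R37: 11  (via R25)
R33: 11  (via R31)
Shortest route: R23 → R8 → R31 → R33 = 11.

11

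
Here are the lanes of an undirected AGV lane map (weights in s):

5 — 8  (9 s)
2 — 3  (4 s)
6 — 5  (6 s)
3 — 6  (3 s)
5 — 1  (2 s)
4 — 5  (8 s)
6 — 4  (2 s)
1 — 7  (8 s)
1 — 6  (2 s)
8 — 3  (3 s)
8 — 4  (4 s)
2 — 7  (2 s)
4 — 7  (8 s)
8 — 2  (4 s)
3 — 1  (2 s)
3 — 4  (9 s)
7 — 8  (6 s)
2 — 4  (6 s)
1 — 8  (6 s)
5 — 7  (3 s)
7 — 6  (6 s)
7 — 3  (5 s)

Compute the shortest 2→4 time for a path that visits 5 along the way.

Shortest 2→5: 2–7–5 = 5
Best 5 to 4: 5–1–6–4 costing 6
Total via 5: 5 + 6 = 11 s.

11 s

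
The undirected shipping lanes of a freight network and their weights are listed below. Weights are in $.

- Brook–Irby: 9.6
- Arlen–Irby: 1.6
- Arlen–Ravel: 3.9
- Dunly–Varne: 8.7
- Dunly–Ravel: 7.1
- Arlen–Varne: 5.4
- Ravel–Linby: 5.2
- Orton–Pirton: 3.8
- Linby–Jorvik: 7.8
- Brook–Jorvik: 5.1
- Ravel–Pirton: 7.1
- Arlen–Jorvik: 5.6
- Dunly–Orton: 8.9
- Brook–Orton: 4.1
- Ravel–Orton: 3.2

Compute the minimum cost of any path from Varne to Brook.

$16.1

Running Dijkstra from Varne:
Varne: 0
Arlen: 5.4  (via Varne)
Irby: 7  (via Arlen)
Dunly: 8.7  (via Varne)
Ravel: 9.3  (via Arlen)
Jorvik: 11  (via Arlen)
Orton: 12.5  (via Ravel)
Linby: 14.5  (via Ravel)
Brook: 16.1  (via Jorvik)
Shortest route: Varne–Arlen–Jorvik–Brook = $16.1.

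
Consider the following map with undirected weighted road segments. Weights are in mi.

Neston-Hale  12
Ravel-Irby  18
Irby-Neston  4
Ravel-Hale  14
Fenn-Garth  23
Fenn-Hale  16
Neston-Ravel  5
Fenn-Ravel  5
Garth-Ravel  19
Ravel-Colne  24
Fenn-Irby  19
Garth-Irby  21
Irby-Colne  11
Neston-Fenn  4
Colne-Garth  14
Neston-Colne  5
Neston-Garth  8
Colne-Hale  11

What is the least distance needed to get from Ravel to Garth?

Shortest distances from Ravel:
Ravel: 0
Neston: 5  (via Ravel)
Fenn: 5  (via Ravel)
Irby: 9  (via Neston)
Colne: 10  (via Neston)
Garth: 13  (via Neston)
Shortest route: Ravel–Neston–Garth = 13 mi.

13 mi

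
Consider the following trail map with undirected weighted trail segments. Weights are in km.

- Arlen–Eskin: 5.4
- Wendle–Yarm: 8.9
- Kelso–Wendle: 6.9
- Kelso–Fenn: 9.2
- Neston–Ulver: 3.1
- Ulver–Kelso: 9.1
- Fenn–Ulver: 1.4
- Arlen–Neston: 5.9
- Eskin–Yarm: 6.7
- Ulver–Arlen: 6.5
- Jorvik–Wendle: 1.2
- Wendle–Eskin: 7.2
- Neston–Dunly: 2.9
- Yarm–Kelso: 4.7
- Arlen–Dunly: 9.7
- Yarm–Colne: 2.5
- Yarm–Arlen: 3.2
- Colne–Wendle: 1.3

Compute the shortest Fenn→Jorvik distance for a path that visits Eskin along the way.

Shortest Fenn→Eskin: Fenn → Ulver → Arlen → Eskin = 13.3
Best Eskin to Jorvik: Eskin → Wendle → Jorvik costing 8.4
Total via Eskin: 13.3 + 8.4 = 21.7 km.

21.7 km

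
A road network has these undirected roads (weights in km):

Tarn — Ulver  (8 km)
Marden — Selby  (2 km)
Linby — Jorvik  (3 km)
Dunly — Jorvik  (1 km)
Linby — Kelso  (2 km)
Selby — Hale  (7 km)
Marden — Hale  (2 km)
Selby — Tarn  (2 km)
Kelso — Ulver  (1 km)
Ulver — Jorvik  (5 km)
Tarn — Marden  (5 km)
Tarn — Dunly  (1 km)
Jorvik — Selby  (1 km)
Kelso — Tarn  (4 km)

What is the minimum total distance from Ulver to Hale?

10 km

Enumerating some paths:
Ulver - Kelso - Linby - Jorvik - Selby - Marden - Hale: 1+2+3+1+2+2 = 11
Ulver - Jorvik - Selby - Marden - Hale: 5+1+2+2 = 10
Cheapest is Ulver - Jorvik - Selby - Marden - Hale at 10 km.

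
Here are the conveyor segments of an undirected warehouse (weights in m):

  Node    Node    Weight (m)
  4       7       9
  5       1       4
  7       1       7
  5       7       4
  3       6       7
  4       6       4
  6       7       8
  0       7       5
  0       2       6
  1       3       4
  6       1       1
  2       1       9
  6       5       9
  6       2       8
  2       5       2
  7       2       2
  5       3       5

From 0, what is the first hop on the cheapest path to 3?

2

Compare a few routes:
0–2–5–3: 6+2+5 = 13
0–7–2–5–3: 5+2+2+5 = 14
The minimum is 13 m via 0–2–5–3.
So from 0 the first move is to 2.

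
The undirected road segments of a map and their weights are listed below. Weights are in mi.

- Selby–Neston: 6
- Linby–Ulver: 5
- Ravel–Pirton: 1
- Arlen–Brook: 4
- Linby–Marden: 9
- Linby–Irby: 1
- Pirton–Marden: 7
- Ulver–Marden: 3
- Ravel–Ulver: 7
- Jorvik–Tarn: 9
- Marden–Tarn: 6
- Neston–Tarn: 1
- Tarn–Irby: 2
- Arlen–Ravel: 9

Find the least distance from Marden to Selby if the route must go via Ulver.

Best Marden to Ulver: Marden → Ulver costing 3
Best Ulver to Selby: Ulver → Linby → Irby → Tarn → Neston → Selby costing 15
Total via Ulver: 3 + 15 = 18 mi.

18 mi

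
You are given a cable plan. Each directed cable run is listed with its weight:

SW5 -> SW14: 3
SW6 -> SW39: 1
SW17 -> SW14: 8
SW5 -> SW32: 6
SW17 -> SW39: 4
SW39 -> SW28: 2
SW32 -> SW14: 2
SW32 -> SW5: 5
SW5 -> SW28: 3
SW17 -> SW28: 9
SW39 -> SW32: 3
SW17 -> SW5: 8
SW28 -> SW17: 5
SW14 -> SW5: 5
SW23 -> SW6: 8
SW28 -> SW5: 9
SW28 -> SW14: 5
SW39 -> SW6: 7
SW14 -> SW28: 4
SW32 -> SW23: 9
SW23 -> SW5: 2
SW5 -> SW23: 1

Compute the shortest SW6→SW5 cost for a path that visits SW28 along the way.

12

Shortest SW6→SW28: SW6–SW39–SW28 = 3
Shortest SW28→SW5: SW28–SW5 = 9
Total via SW28: 3 + 9 = 12.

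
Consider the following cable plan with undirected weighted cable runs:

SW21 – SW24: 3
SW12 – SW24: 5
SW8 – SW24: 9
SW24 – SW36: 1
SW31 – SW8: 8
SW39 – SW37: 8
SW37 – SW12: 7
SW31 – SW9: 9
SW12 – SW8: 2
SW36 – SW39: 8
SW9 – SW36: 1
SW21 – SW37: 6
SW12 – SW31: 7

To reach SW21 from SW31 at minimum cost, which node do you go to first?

Compare a few routes:
SW31 → SW9 → SW36 → SW24 → SW21: 9+1+1+3 = 14
SW31 → SW8 → SW12 → SW24 → SW21: 8+2+5+3 = 18
SW31 → SW8 → SW24 → SW21: 8+9+3 = 20
SW31 → SW12 → SW24 → SW21: 7+5+3 = 15
The minimum is 14 via SW31 → SW9 → SW36 → SW24 → SW21.
So from SW31 the first move is to SW9.

SW9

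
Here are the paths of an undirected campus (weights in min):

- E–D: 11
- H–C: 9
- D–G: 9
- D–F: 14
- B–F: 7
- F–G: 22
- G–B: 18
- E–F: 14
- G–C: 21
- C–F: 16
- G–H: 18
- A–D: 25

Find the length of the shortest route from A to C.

55 min

Settle nodes by increasing distance from A:
A: 0
D: 25  (via A)
G: 34  (via D)
E: 36  (via D)
F: 39  (via D)
B: 46  (via F)
H: 52  (via G)
C: 55  (via G)
Shortest route: A–D–G–C = 55 min.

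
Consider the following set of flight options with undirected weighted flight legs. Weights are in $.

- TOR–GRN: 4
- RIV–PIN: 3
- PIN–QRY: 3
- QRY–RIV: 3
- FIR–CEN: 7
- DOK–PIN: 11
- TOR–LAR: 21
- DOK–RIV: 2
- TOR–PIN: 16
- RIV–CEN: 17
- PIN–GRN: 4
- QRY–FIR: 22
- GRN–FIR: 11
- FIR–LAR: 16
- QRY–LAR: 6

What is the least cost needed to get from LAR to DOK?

$11

Compare a few routes:
LAR → QRY → RIV → DOK: 6+3+2 = 11
LAR → QRY → PIN → RIV → DOK: 6+3+3+2 = 14
LAR → QRY → RIV → PIN → DOK: 6+3+3+11 = 23
LAR → QRY → PIN → DOK: 6+3+11 = 20
The minimum is $11 via LAR → QRY → RIV → DOK.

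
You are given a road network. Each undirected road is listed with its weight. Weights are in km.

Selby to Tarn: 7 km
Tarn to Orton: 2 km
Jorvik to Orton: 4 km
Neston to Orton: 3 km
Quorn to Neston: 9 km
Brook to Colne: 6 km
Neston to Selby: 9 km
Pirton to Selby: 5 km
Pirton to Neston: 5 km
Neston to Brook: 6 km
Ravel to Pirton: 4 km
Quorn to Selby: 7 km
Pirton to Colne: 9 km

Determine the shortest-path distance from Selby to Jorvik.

Enumerating some paths:
Selby–Tarn–Orton–Jorvik: 7+2+4 = 13
Selby–Pirton–Neston–Orton–Jorvik: 5+5+3+4 = 17
Selby–Neston–Orton–Jorvik: 9+3+4 = 16
Cheapest is Selby–Tarn–Orton–Jorvik at 13 km.

13 km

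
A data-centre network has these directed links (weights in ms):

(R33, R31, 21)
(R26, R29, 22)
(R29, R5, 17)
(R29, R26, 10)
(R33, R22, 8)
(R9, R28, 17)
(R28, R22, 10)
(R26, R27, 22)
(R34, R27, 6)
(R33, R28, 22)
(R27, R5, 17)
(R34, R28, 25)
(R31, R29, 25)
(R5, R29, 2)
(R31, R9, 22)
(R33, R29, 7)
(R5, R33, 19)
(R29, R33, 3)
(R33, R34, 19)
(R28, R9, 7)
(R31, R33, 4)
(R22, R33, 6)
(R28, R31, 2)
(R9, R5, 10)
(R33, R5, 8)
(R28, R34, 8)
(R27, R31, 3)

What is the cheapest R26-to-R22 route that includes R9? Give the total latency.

Shortest R26→R9: R26 → R27 → R31 → R9 = 47
Best R9 to R22: R9 → R5 → R29 → R33 → R22 costing 23
Total via R9: 47 + 23 = 70 ms.

70 ms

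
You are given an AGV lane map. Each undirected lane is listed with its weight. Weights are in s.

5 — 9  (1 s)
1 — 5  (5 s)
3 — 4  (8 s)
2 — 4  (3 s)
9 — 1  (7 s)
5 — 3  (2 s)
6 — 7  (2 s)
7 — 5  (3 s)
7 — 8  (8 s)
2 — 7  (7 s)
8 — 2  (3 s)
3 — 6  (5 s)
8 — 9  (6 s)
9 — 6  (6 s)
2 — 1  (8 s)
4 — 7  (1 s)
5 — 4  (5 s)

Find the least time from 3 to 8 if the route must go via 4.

Shortest 3→4: 3–5–7–4 = 6
Best 4 to 8: 4–2–8 costing 6
Total via 4: 6 + 6 = 12 s.

12 s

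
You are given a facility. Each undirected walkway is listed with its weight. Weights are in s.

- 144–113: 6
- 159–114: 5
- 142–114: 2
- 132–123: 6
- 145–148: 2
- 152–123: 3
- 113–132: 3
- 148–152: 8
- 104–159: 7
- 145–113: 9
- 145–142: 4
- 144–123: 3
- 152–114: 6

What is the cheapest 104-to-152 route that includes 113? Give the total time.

Shortest 104→113: 104–159–114–142–145–113 = 27
Shortest 113→152: 113–132–123–152 = 12
Total via 113: 27 + 12 = 39 s.

39 s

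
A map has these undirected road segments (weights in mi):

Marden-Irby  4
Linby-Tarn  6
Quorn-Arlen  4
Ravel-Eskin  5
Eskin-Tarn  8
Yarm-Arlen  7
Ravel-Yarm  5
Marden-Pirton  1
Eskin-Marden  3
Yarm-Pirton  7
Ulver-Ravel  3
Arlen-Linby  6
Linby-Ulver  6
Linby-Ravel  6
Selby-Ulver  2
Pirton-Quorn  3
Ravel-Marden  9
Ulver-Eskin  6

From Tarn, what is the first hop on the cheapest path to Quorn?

Candidate routes:
Tarn–Eskin–Marden–Pirton–Quorn: 8+3+1+3 = 15
Tarn–Linby–Arlen–Quorn: 6+6+4 = 16
The minimum is 15 mi via Tarn–Eskin–Marden–Pirton–Quorn.
So from Tarn the first move is to Eskin.

Eskin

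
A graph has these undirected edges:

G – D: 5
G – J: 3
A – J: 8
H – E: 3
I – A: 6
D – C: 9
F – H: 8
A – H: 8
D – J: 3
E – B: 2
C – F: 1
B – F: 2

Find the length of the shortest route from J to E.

Candidate routes:
J - D - C - F - B - E: 3+9+1+2+2 = 17
J - A - H - E: 8+8+3 = 19
Cheapest is J - D - C - F - B - E at 17.

17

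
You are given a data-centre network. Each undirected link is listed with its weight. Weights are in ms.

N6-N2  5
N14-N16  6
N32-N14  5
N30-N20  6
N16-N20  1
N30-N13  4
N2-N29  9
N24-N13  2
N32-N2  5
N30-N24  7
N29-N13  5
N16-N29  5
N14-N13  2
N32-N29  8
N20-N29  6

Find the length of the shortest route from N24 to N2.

Settle nodes by increasing distance from N24:
N24: 0
N13: 2  (via N24)
N14: 4  (via N13)
N30: 6  (via N13)
N29: 7  (via N13)
N32: 9  (via N14)
N16: 10  (via N14)
N20: 11  (via N16)
N2: 14  (via N32)
Shortest route: N24–N13–N14–N32–N2 = 14 ms.

14 ms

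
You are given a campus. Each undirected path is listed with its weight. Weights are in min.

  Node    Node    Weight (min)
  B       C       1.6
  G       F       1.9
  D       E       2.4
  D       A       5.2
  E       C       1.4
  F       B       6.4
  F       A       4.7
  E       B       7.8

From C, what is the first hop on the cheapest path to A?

E

Enumerating some paths:
C–B–E–D–A: 1.6+7.8+2.4+5.2 = 17
C–B–F–A: 1.6+6.4+4.7 = 12.7
C–E–D–A: 1.4+2.4+5.2 = 9
The minimum is 9 min via C–E–D–A.
So from C the first move is to E.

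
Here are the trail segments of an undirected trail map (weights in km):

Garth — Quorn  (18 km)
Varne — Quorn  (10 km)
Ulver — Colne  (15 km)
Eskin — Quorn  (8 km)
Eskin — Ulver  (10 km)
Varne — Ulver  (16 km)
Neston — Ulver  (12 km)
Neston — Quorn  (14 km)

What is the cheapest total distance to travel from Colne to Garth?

Enumerating some paths:
Colne–Ulver–Varne–Quorn–Garth: 15+16+10+18 = 59
Colne–Ulver–Neston–Quorn–Garth: 15+12+14+18 = 59
Colne–Ulver–Eskin–Quorn–Garth: 15+10+8+18 = 51
Cheapest is Colne–Ulver–Eskin–Quorn–Garth at 51 km.

51 km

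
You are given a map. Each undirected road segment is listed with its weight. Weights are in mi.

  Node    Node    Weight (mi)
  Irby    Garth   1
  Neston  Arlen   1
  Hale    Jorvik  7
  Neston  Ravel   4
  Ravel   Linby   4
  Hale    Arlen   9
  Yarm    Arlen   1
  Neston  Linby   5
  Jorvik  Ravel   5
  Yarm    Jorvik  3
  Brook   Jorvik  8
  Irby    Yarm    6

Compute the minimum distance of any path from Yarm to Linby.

Running Dijkstra from Yarm:
Yarm: 0
Arlen: 1  (via Yarm)
Neston: 2  (via Arlen)
Jorvik: 3  (via Yarm)
Irby: 6  (via Yarm)
Ravel: 6  (via Neston)
Garth: 7  (via Irby)
Linby: 7  (via Neston)
Shortest route: Yarm–Arlen–Neston–Linby = 7 mi.

7 mi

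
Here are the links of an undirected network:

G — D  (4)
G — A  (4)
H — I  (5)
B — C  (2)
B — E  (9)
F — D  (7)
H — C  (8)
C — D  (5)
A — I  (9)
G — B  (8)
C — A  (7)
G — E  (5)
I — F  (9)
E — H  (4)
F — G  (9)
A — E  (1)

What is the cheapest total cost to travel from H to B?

10

Shortest distances from H:
H: 0
E: 4  (via H)
A: 5  (via E)
I: 5  (via H)
C: 8  (via H)
G: 9  (via E)
B: 10  (via C)
Shortest route: H–C–B = 10.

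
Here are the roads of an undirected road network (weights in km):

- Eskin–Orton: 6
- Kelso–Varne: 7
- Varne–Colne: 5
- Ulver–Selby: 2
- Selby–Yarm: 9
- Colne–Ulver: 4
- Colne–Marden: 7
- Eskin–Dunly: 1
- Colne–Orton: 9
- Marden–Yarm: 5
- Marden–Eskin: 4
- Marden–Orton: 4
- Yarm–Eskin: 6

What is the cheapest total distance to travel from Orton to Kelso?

Running Dijkstra from Orton:
Orton: 0
Marden: 4  (via Orton)
Eskin: 6  (via Orton)
Dunly: 7  (via Eskin)
Yarm: 9  (via Marden)
Colne: 9  (via Orton)
Ulver: 13  (via Colne)
Varne: 14  (via Colne)
Selby: 15  (via Ulver)
Kelso: 21  (via Varne)
Shortest route: Orton → Colne → Varne → Kelso = 21 km.

21 km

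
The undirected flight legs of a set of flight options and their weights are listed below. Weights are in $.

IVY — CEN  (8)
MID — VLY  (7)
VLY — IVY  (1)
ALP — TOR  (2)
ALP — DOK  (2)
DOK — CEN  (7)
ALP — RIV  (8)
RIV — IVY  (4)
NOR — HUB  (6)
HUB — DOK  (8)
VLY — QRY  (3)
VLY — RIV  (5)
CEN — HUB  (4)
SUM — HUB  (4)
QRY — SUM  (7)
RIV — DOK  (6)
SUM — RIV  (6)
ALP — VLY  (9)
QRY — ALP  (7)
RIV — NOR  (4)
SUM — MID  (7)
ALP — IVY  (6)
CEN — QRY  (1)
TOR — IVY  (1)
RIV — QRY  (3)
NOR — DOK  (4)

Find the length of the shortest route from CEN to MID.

Running Dijkstra from CEN:
CEN: 0
QRY: 1  (via CEN)
VLY: 4  (via QRY)
RIV: 4  (via QRY)
HUB: 4  (via CEN)
IVY: 5  (via VLY)
TOR: 6  (via IVY)
DOK: 7  (via CEN)
NOR: 8  (via RIV)
ALP: 8  (via QRY)
SUM: 8  (via QRY)
MID: 11  (via VLY)
Shortest route: CEN → QRY → VLY → MID = $11.

$11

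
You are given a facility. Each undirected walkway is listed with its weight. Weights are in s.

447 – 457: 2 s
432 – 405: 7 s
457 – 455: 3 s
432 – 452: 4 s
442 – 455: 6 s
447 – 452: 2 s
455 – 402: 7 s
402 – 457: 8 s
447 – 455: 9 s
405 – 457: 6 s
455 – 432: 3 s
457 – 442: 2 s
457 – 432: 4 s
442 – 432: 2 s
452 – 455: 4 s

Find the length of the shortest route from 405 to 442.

8 s

Shortest distances from 405:
405: 0
457: 6  (via 405)
432: 7  (via 405)
442: 8  (via 457)
Shortest route: 405–457–442 = 8 s.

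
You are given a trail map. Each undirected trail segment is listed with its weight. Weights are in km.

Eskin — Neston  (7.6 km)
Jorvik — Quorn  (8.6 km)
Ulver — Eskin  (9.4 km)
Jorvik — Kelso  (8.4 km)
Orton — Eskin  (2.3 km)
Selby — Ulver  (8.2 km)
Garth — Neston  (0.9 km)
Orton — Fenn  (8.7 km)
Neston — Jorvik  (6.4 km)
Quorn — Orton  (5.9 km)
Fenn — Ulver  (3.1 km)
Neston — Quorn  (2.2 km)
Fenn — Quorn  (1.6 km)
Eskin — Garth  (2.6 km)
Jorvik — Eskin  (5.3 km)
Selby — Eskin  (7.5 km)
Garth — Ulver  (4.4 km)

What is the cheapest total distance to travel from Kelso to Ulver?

Enumerating some paths:
Kelso → Jorvik → Quorn → Fenn → Ulver: 8.4+8.6+1.6+3.1 = 21.7
Kelso → Jorvik → Neston → Garth → Ulver: 8.4+6.4+0.9+4.4 = 20.1
Kelso → Jorvik → Neston → Quorn → Fenn → Ulver: 8.4+6.4+2.2+1.6+3.1 = 21.7
Kelso → Jorvik → Eskin → Garth → Ulver: 8.4+5.3+2.6+4.4 = 20.7
The minimum is 20.1 km via Kelso → Jorvik → Neston → Garth → Ulver.

20.1 km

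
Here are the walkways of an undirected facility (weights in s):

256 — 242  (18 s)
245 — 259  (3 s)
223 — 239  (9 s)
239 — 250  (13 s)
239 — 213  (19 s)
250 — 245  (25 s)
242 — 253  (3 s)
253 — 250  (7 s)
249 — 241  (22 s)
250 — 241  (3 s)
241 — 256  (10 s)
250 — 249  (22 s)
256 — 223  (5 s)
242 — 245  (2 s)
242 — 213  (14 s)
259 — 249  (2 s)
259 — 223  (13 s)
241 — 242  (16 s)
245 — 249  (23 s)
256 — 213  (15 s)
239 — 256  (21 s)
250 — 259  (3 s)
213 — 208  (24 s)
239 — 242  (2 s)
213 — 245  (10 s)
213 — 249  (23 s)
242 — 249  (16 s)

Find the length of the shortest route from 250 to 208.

Settle nodes by increasing distance from 250:
250: 0
259: 3  (via 250)
241: 3  (via 250)
249: 5  (via 259)
245: 6  (via 259)
253: 7  (via 250)
242: 8  (via 245)
239: 10  (via 242)
256: 13  (via 241)
213: 16  (via 245)
223: 16  (via 259)
208: 40  (via 213)
Shortest route: 250–259–245–213–208 = 40 s.

40 s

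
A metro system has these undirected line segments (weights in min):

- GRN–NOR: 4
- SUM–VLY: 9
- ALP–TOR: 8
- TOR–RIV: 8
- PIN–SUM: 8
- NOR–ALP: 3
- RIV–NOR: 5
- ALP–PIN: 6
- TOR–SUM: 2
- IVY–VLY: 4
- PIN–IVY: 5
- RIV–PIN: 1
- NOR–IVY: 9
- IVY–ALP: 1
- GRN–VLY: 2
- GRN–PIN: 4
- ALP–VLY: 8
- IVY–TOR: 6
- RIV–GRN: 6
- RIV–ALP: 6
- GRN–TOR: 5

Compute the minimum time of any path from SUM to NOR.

11 min

Running Dijkstra from SUM:
SUM: 0
TOR: 2  (via SUM)
GRN: 7  (via TOR)
IVY: 8  (via TOR)
PIN: 8  (via SUM)
VLY: 9  (via SUM)
RIV: 9  (via PIN)
ALP: 9  (via IVY)
NOR: 11  (via GRN)
Shortest route: SUM → TOR → GRN → NOR = 11 min.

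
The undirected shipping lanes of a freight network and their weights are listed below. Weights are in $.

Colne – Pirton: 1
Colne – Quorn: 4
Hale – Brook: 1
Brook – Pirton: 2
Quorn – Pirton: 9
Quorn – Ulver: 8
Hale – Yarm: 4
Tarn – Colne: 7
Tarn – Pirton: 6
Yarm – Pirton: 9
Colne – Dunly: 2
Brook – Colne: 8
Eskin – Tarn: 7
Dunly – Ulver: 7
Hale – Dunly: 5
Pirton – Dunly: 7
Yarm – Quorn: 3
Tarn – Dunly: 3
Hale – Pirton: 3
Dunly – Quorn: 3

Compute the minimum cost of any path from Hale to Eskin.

$15

Enumerating some paths:
Hale–Dunly–Tarn–Eskin: 5+3+7 = 15
Hale–Pirton–Colne–Dunly–Tarn–Eskin: 3+1+2+3+7 = 16
The minimum is $15 via Hale–Dunly–Tarn–Eskin.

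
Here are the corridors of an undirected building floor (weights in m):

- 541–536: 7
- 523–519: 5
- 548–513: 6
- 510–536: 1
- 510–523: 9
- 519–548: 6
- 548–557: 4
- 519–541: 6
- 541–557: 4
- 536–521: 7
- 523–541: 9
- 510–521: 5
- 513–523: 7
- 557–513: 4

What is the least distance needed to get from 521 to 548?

21 m

Compare a few routes:
521 - 510 - 523 - 519 - 548: 5+9+5+6 = 25
521 - 536 - 541 - 557 - 548: 7+7+4+4 = 22
521 - 510 - 536 - 541 - 557 - 548: 5+1+7+4+4 = 21
521 - 510 - 536 - 541 - 519 - 548: 5+1+7+6+6 = 25
The minimum is 21 m via 521 - 510 - 536 - 541 - 557 - 548.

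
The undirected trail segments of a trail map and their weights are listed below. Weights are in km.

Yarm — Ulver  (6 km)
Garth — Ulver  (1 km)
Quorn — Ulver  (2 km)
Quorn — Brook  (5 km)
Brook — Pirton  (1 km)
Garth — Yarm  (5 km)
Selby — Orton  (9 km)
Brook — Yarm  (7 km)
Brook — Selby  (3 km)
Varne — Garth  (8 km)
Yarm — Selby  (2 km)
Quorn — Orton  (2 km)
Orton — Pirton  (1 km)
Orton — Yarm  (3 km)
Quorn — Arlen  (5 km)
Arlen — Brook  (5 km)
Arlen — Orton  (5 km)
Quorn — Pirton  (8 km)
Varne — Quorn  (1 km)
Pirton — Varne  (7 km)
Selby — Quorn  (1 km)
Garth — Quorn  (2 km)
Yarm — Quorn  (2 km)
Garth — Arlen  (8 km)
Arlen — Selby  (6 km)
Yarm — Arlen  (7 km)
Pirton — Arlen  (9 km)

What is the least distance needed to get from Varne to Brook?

Candidate routes:
Varne → Quorn → Selby → Brook: 1+1+3 = 5
Varne → Quorn → Brook: 1+5 = 6
Cheapest is Varne → Quorn → Selby → Brook at 5 km.

5 km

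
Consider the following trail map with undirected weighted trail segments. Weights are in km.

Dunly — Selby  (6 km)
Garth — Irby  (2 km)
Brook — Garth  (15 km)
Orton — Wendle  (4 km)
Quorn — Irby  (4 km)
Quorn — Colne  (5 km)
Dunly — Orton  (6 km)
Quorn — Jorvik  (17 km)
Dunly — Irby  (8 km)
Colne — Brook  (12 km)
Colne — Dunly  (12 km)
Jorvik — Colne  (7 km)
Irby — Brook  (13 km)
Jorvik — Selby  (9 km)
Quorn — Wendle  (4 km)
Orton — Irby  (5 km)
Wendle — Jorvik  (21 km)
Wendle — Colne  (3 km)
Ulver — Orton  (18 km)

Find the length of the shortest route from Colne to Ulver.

25 km

Shortest distances from Colne:
Colne: 0
Wendle: 3  (via Colne)
Quorn: 5  (via Colne)
Orton: 7  (via Wendle)
Jorvik: 7  (via Colne)
Irby: 9  (via Quorn)
Garth: 11  (via Irby)
Dunly: 12  (via Colne)
Brook: 12  (via Colne)
Selby: 16  (via Jorvik)
Ulver: 25  (via Orton)
Shortest route: Colne → Wendle → Orton → Ulver = 25 km.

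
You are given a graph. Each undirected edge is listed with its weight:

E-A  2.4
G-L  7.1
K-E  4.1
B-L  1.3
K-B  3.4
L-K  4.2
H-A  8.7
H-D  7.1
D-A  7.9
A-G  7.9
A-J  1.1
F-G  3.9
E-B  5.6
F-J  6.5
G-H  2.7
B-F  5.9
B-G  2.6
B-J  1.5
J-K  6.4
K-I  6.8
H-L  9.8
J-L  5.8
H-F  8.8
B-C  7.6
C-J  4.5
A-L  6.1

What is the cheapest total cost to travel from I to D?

Enumerating some paths:
I–K–E–A–D: 6.8+4.1+2.4+7.9 = 21.2
I–K–B–J–A–D: 6.8+3.4+1.5+1.1+7.9 = 20.7
I–K–B–G–H–D: 6.8+3.4+2.6+2.7+7.1 = 22.6
I–K–J–A–D: 6.8+6.4+1.1+7.9 = 22.2
Cheapest is I–K–B–J–A–D at 20.7.

20.7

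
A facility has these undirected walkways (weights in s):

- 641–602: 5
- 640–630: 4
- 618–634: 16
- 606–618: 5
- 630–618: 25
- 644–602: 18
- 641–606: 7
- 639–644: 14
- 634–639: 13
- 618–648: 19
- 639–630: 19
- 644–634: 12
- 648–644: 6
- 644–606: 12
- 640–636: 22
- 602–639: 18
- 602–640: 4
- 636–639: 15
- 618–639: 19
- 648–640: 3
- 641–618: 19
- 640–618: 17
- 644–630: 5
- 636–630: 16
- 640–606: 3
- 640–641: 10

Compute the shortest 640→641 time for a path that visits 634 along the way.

49 s

Best 640 to 634: 640–648–644–634 costing 21
Shortest 634→641: 634–618–606–641 = 28
Total via 634: 21 + 28 = 49 s.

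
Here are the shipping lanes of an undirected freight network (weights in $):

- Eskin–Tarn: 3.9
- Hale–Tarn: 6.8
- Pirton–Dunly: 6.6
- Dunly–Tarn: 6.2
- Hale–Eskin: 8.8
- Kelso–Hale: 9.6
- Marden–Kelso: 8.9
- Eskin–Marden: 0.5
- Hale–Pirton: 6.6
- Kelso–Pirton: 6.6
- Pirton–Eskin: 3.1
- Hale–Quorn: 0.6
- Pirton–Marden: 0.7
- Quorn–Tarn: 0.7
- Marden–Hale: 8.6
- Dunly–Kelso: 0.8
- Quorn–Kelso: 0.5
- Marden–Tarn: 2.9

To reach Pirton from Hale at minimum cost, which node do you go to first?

Enumerating some paths:
Hale - Quorn - Tarn - Eskin - Marden - Pirton: 0.6+0.7+3.9+0.5+0.7 = 6.4
Hale - Quorn - Tarn - Marden - Pirton: 0.6+0.7+2.9+0.7 = 4.9
Hale - Pirton: 6.6 = 6.6
Cheapest is Hale - Quorn - Tarn - Marden - Pirton at $4.9.
So from Hale the first move is to Quorn.

Quorn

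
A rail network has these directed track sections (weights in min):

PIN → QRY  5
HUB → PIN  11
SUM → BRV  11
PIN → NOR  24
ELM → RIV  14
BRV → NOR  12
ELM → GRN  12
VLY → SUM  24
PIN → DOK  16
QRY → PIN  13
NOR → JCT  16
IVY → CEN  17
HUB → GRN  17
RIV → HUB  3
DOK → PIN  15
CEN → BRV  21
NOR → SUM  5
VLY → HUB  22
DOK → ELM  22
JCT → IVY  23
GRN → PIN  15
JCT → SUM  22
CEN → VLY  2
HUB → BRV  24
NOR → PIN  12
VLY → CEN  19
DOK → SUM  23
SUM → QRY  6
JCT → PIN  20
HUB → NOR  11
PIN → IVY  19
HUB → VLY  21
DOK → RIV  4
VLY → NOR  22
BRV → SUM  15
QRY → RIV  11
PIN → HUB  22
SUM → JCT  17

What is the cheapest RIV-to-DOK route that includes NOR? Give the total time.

42 min

Shortest RIV→NOR: RIV–HUB–NOR = 14
Best NOR to DOK: NOR–PIN–DOK costing 28
Total via NOR: 14 + 28 = 42 min.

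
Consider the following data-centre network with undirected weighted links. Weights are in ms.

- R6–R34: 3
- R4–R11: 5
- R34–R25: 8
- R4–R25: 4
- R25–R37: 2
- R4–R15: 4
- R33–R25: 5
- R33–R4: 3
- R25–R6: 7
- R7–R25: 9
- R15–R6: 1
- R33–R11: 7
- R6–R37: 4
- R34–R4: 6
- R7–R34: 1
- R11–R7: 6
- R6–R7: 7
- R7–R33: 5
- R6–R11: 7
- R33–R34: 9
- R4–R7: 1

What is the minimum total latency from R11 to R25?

Compare a few routes:
R11 → R4 → R25: 5+4 = 9
R11 → R33 → R25: 7+5 = 12
R11 → R7 → R4 → R25: 6+1+4 = 11
Cheapest is R11 → R4 → R25 at 9 ms.

9 ms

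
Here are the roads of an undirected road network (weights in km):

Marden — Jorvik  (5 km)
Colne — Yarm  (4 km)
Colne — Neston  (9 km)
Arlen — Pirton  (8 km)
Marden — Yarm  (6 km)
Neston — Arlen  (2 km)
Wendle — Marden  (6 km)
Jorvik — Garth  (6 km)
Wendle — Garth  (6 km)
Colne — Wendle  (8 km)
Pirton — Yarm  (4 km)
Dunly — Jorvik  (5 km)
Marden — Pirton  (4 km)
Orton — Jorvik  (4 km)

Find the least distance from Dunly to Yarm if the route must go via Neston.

37 km

Best Dunly to Neston: Dunly–Jorvik–Marden–Pirton–Arlen–Neston costing 24
Shortest Neston→Yarm: Neston–Colne–Yarm = 13
Total via Neston: 24 + 13 = 37 km.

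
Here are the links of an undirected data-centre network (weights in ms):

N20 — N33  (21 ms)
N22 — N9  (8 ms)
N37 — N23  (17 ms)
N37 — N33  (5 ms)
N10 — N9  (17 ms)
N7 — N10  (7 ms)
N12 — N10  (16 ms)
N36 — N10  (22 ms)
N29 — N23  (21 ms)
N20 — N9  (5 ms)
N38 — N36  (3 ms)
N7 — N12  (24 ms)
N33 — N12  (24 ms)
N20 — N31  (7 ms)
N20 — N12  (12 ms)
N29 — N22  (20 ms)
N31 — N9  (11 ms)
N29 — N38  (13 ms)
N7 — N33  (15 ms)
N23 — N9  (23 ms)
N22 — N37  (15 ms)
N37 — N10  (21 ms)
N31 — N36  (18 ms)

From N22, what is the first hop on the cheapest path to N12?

Compare a few routes:
N22–N9–N31–N20–N12: 8+11+7+12 = 38
N22–N9–N20–N12: 8+5+12 = 25
The minimum is 25 ms via N22–N9–N20–N12.
So from N22 the first move is to N9.

N9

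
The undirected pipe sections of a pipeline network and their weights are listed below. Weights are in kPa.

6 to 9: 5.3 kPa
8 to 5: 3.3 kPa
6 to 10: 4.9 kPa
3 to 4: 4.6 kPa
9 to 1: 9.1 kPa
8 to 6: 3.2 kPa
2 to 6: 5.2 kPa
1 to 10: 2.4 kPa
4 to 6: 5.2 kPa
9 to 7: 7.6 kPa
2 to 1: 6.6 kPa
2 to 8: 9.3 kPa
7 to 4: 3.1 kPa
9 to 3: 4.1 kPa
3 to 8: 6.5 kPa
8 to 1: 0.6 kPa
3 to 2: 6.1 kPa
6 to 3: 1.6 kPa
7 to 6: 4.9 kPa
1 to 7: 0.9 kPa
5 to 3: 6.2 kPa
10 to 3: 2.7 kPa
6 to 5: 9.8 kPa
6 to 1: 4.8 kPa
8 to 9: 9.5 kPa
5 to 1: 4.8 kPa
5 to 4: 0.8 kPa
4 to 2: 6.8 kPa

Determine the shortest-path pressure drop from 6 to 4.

Compare a few routes:
6–4: 5.2 = 5.2
6–3–4: 1.6+4.6 = 6.2
Cheapest is 6–4 at 5.2 kPa.

5.2 kPa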